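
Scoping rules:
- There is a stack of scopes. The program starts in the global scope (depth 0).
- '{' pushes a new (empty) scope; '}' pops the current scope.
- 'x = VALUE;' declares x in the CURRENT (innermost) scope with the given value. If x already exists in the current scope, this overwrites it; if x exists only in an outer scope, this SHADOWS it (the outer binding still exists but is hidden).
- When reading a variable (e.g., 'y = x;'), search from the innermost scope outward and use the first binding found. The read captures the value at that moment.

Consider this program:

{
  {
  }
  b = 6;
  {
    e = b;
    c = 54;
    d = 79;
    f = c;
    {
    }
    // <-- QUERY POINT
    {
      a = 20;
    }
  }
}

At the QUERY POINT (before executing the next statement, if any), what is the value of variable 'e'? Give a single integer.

Answer: 6

Derivation:
Step 1: enter scope (depth=1)
Step 2: enter scope (depth=2)
Step 3: exit scope (depth=1)
Step 4: declare b=6 at depth 1
Step 5: enter scope (depth=2)
Step 6: declare e=(read b)=6 at depth 2
Step 7: declare c=54 at depth 2
Step 8: declare d=79 at depth 2
Step 9: declare f=(read c)=54 at depth 2
Step 10: enter scope (depth=3)
Step 11: exit scope (depth=2)
Visible at query point: b=6 c=54 d=79 e=6 f=54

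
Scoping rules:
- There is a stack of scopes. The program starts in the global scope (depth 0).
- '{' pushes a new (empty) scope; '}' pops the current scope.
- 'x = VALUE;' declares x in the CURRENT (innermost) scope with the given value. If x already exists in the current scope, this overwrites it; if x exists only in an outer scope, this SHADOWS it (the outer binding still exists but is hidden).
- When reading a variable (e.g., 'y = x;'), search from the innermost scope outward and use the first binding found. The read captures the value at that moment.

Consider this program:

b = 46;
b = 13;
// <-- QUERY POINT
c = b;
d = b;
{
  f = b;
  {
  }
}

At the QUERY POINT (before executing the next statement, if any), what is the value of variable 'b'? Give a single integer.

Answer: 13

Derivation:
Step 1: declare b=46 at depth 0
Step 2: declare b=13 at depth 0
Visible at query point: b=13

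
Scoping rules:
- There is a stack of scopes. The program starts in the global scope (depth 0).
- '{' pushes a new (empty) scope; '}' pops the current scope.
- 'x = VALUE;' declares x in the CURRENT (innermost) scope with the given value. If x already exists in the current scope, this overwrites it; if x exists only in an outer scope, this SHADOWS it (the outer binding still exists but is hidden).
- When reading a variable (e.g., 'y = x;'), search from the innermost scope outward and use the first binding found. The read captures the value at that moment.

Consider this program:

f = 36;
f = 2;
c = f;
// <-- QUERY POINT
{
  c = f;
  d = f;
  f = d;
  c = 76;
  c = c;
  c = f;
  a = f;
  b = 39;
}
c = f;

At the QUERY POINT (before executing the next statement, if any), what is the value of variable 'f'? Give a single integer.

Answer: 2

Derivation:
Step 1: declare f=36 at depth 0
Step 2: declare f=2 at depth 0
Step 3: declare c=(read f)=2 at depth 0
Visible at query point: c=2 f=2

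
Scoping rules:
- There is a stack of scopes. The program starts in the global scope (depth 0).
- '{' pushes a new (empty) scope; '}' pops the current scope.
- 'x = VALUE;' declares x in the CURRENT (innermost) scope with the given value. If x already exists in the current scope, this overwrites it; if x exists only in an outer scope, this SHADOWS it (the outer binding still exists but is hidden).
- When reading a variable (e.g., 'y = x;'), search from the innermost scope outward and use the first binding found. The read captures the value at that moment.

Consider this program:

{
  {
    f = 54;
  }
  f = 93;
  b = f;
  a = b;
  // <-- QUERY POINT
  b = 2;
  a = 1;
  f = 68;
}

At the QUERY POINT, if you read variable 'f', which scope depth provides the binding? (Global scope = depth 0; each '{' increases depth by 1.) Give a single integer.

Step 1: enter scope (depth=1)
Step 2: enter scope (depth=2)
Step 3: declare f=54 at depth 2
Step 4: exit scope (depth=1)
Step 5: declare f=93 at depth 1
Step 6: declare b=(read f)=93 at depth 1
Step 7: declare a=(read b)=93 at depth 1
Visible at query point: a=93 b=93 f=93

Answer: 1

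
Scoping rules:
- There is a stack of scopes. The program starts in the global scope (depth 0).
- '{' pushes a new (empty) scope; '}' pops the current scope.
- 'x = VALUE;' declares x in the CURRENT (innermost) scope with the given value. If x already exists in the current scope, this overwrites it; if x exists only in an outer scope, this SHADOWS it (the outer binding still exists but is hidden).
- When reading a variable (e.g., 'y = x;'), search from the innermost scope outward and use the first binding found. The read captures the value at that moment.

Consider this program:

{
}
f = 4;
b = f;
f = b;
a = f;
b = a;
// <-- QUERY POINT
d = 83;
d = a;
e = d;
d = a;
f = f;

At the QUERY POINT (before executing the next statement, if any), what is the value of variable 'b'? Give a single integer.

Answer: 4

Derivation:
Step 1: enter scope (depth=1)
Step 2: exit scope (depth=0)
Step 3: declare f=4 at depth 0
Step 4: declare b=(read f)=4 at depth 0
Step 5: declare f=(read b)=4 at depth 0
Step 6: declare a=(read f)=4 at depth 0
Step 7: declare b=(read a)=4 at depth 0
Visible at query point: a=4 b=4 f=4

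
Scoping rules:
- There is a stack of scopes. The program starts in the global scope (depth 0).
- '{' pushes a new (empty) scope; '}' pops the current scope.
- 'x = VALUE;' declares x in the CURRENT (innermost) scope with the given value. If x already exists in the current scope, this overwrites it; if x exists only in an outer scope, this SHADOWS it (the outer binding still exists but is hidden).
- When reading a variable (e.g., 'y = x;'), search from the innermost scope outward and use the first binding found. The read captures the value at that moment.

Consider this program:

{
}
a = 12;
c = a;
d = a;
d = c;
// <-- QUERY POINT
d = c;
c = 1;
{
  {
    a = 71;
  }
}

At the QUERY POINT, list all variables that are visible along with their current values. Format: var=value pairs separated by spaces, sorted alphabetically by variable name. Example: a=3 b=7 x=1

Step 1: enter scope (depth=1)
Step 2: exit scope (depth=0)
Step 3: declare a=12 at depth 0
Step 4: declare c=(read a)=12 at depth 0
Step 5: declare d=(read a)=12 at depth 0
Step 6: declare d=(read c)=12 at depth 0
Visible at query point: a=12 c=12 d=12

Answer: a=12 c=12 d=12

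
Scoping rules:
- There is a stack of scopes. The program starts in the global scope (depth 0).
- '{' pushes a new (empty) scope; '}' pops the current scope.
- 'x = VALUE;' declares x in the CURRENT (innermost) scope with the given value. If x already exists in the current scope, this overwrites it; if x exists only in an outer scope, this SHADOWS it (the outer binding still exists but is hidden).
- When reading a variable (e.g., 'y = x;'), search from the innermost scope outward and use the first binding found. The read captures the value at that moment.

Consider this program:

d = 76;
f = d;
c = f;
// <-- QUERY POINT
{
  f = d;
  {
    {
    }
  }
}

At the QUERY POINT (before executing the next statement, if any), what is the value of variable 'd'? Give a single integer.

Step 1: declare d=76 at depth 0
Step 2: declare f=(read d)=76 at depth 0
Step 3: declare c=(read f)=76 at depth 0
Visible at query point: c=76 d=76 f=76

Answer: 76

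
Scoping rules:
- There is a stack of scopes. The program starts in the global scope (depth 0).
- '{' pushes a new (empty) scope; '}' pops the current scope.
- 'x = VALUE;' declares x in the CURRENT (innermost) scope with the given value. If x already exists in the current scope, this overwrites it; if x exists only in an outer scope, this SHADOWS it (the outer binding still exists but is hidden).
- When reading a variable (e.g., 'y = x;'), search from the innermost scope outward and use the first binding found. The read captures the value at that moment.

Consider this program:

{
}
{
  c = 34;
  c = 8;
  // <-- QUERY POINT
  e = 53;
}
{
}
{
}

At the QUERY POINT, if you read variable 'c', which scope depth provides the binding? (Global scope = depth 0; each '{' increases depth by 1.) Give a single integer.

Answer: 1

Derivation:
Step 1: enter scope (depth=1)
Step 2: exit scope (depth=0)
Step 3: enter scope (depth=1)
Step 4: declare c=34 at depth 1
Step 5: declare c=8 at depth 1
Visible at query point: c=8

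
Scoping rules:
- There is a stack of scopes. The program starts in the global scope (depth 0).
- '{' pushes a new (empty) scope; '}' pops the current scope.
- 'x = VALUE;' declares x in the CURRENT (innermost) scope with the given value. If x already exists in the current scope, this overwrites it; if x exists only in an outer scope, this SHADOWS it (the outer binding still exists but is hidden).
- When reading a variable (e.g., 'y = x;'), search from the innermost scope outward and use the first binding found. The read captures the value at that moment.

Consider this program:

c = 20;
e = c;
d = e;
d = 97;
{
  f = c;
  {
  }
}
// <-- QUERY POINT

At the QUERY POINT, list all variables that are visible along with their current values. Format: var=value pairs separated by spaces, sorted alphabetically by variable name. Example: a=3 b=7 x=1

Step 1: declare c=20 at depth 0
Step 2: declare e=(read c)=20 at depth 0
Step 3: declare d=(read e)=20 at depth 0
Step 4: declare d=97 at depth 0
Step 5: enter scope (depth=1)
Step 6: declare f=(read c)=20 at depth 1
Step 7: enter scope (depth=2)
Step 8: exit scope (depth=1)
Step 9: exit scope (depth=0)
Visible at query point: c=20 d=97 e=20

Answer: c=20 d=97 e=20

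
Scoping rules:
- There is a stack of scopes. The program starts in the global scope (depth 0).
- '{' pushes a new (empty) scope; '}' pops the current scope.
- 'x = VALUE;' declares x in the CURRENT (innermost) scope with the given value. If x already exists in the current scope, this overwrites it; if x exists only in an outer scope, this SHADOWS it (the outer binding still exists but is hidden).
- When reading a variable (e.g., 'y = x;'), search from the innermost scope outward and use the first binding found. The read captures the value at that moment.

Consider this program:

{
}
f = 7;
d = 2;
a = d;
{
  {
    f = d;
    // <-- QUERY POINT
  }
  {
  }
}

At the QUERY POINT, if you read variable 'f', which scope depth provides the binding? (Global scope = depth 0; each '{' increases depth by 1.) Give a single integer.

Step 1: enter scope (depth=1)
Step 2: exit scope (depth=0)
Step 3: declare f=7 at depth 0
Step 4: declare d=2 at depth 0
Step 5: declare a=(read d)=2 at depth 0
Step 6: enter scope (depth=1)
Step 7: enter scope (depth=2)
Step 8: declare f=(read d)=2 at depth 2
Visible at query point: a=2 d=2 f=2

Answer: 2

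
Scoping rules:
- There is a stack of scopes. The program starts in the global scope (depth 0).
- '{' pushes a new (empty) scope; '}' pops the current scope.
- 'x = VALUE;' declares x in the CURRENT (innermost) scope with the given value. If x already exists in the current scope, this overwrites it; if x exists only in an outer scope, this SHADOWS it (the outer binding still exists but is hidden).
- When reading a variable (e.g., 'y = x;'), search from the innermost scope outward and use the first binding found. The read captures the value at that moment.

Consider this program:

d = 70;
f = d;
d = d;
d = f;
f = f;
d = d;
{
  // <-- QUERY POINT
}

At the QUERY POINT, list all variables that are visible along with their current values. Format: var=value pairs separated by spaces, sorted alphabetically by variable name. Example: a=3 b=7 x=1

Answer: d=70 f=70

Derivation:
Step 1: declare d=70 at depth 0
Step 2: declare f=(read d)=70 at depth 0
Step 3: declare d=(read d)=70 at depth 0
Step 4: declare d=(read f)=70 at depth 0
Step 5: declare f=(read f)=70 at depth 0
Step 6: declare d=(read d)=70 at depth 0
Step 7: enter scope (depth=1)
Visible at query point: d=70 f=70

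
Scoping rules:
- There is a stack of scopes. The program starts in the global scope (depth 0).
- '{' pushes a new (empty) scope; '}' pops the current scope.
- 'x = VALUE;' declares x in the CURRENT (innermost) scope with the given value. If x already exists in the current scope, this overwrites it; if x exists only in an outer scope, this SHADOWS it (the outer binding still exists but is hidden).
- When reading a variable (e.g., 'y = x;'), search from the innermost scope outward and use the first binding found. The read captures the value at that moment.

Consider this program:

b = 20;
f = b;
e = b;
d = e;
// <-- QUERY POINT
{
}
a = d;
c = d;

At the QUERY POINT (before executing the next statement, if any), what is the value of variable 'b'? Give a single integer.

Step 1: declare b=20 at depth 0
Step 2: declare f=(read b)=20 at depth 0
Step 3: declare e=(read b)=20 at depth 0
Step 4: declare d=(read e)=20 at depth 0
Visible at query point: b=20 d=20 e=20 f=20

Answer: 20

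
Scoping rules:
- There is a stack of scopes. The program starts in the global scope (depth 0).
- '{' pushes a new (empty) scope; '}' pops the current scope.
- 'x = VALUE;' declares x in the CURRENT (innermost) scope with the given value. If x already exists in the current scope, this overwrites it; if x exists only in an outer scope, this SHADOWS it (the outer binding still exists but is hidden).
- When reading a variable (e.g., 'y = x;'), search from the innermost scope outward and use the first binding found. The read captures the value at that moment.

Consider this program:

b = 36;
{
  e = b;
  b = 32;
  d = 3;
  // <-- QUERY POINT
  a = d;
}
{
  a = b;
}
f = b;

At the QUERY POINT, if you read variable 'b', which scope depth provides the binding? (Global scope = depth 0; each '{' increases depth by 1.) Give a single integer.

Answer: 1

Derivation:
Step 1: declare b=36 at depth 0
Step 2: enter scope (depth=1)
Step 3: declare e=(read b)=36 at depth 1
Step 4: declare b=32 at depth 1
Step 5: declare d=3 at depth 1
Visible at query point: b=32 d=3 e=36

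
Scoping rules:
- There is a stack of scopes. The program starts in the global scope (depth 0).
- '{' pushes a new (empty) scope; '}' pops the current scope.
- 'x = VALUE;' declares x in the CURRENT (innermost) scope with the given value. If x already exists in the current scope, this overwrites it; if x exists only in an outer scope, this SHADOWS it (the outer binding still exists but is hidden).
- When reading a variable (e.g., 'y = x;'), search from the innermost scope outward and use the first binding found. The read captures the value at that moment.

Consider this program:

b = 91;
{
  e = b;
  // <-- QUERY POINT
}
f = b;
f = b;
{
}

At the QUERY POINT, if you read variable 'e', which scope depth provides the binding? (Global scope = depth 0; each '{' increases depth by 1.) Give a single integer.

Answer: 1

Derivation:
Step 1: declare b=91 at depth 0
Step 2: enter scope (depth=1)
Step 3: declare e=(read b)=91 at depth 1
Visible at query point: b=91 e=91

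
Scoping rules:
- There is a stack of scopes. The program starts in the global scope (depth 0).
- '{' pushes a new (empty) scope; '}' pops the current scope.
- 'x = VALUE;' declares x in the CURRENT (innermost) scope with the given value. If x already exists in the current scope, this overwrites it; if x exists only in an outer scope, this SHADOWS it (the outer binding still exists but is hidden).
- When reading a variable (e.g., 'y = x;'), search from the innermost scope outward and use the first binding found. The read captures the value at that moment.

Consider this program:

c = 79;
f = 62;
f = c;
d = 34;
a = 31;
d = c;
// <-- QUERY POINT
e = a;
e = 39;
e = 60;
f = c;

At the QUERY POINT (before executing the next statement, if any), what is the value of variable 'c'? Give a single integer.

Step 1: declare c=79 at depth 0
Step 2: declare f=62 at depth 0
Step 3: declare f=(read c)=79 at depth 0
Step 4: declare d=34 at depth 0
Step 5: declare a=31 at depth 0
Step 6: declare d=(read c)=79 at depth 0
Visible at query point: a=31 c=79 d=79 f=79

Answer: 79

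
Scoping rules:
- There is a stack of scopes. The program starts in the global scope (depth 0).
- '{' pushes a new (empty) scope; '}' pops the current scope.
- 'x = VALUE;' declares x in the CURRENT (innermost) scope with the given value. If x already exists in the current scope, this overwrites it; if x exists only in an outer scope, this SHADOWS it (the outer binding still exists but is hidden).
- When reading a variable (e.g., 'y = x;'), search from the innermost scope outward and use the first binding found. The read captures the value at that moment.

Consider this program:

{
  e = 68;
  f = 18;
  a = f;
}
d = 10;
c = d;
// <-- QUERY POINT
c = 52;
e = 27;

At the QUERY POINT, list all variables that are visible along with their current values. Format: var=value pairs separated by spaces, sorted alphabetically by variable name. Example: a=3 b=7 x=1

Step 1: enter scope (depth=1)
Step 2: declare e=68 at depth 1
Step 3: declare f=18 at depth 1
Step 4: declare a=(read f)=18 at depth 1
Step 5: exit scope (depth=0)
Step 6: declare d=10 at depth 0
Step 7: declare c=(read d)=10 at depth 0
Visible at query point: c=10 d=10

Answer: c=10 d=10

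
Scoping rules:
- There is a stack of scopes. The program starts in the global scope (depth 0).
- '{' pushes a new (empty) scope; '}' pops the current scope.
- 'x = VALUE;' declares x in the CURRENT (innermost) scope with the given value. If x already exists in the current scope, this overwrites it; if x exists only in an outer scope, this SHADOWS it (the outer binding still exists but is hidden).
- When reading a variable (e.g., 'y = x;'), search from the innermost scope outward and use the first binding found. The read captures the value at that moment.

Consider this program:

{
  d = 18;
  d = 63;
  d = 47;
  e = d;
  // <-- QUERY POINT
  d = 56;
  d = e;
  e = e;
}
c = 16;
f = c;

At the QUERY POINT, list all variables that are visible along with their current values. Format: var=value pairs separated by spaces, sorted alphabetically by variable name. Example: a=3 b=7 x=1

Answer: d=47 e=47

Derivation:
Step 1: enter scope (depth=1)
Step 2: declare d=18 at depth 1
Step 3: declare d=63 at depth 1
Step 4: declare d=47 at depth 1
Step 5: declare e=(read d)=47 at depth 1
Visible at query point: d=47 e=47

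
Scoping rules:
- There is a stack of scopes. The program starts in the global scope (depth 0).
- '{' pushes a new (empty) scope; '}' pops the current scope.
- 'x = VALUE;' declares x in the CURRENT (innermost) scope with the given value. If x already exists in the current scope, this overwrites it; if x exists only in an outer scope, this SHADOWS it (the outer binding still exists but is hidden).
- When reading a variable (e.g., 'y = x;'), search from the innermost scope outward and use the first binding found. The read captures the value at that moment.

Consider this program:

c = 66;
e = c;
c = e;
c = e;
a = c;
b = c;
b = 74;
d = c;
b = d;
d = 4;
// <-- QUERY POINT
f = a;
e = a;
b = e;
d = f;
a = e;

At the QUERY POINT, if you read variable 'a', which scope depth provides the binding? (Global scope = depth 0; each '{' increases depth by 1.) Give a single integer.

Answer: 0

Derivation:
Step 1: declare c=66 at depth 0
Step 2: declare e=(read c)=66 at depth 0
Step 3: declare c=(read e)=66 at depth 0
Step 4: declare c=(read e)=66 at depth 0
Step 5: declare a=(read c)=66 at depth 0
Step 6: declare b=(read c)=66 at depth 0
Step 7: declare b=74 at depth 0
Step 8: declare d=(read c)=66 at depth 0
Step 9: declare b=(read d)=66 at depth 0
Step 10: declare d=4 at depth 0
Visible at query point: a=66 b=66 c=66 d=4 e=66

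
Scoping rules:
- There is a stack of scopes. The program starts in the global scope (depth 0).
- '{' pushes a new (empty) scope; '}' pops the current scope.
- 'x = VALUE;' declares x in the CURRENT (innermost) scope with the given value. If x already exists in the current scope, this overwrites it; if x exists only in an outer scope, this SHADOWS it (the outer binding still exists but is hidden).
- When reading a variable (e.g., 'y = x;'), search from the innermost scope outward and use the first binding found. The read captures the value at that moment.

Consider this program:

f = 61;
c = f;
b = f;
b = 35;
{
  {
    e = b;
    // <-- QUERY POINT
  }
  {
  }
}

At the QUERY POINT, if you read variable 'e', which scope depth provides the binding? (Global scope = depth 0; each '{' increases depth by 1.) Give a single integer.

Step 1: declare f=61 at depth 0
Step 2: declare c=(read f)=61 at depth 0
Step 3: declare b=(read f)=61 at depth 0
Step 4: declare b=35 at depth 0
Step 5: enter scope (depth=1)
Step 6: enter scope (depth=2)
Step 7: declare e=(read b)=35 at depth 2
Visible at query point: b=35 c=61 e=35 f=61

Answer: 2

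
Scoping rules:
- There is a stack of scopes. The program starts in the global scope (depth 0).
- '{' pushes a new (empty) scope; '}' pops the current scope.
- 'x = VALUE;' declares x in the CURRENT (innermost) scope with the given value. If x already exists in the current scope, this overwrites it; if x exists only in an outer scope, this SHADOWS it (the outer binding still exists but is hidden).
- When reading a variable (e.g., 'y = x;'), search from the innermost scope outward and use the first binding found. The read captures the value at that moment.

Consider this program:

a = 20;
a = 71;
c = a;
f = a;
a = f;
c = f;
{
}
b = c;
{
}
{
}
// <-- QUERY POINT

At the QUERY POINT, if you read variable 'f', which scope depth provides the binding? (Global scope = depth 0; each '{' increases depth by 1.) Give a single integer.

Answer: 0

Derivation:
Step 1: declare a=20 at depth 0
Step 2: declare a=71 at depth 0
Step 3: declare c=(read a)=71 at depth 0
Step 4: declare f=(read a)=71 at depth 0
Step 5: declare a=(read f)=71 at depth 0
Step 6: declare c=(read f)=71 at depth 0
Step 7: enter scope (depth=1)
Step 8: exit scope (depth=0)
Step 9: declare b=(read c)=71 at depth 0
Step 10: enter scope (depth=1)
Step 11: exit scope (depth=0)
Step 12: enter scope (depth=1)
Step 13: exit scope (depth=0)
Visible at query point: a=71 b=71 c=71 f=71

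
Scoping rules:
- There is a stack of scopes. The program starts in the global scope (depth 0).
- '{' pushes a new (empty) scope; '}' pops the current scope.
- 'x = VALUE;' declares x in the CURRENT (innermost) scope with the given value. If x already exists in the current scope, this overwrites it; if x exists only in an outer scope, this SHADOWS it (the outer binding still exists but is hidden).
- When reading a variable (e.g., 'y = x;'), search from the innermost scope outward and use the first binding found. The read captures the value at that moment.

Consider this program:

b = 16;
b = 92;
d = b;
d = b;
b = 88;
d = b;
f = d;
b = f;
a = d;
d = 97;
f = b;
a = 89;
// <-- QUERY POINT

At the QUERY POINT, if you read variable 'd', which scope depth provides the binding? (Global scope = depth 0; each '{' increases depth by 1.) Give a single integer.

Step 1: declare b=16 at depth 0
Step 2: declare b=92 at depth 0
Step 3: declare d=(read b)=92 at depth 0
Step 4: declare d=(read b)=92 at depth 0
Step 5: declare b=88 at depth 0
Step 6: declare d=(read b)=88 at depth 0
Step 7: declare f=(read d)=88 at depth 0
Step 8: declare b=(read f)=88 at depth 0
Step 9: declare a=(read d)=88 at depth 0
Step 10: declare d=97 at depth 0
Step 11: declare f=(read b)=88 at depth 0
Step 12: declare a=89 at depth 0
Visible at query point: a=89 b=88 d=97 f=88

Answer: 0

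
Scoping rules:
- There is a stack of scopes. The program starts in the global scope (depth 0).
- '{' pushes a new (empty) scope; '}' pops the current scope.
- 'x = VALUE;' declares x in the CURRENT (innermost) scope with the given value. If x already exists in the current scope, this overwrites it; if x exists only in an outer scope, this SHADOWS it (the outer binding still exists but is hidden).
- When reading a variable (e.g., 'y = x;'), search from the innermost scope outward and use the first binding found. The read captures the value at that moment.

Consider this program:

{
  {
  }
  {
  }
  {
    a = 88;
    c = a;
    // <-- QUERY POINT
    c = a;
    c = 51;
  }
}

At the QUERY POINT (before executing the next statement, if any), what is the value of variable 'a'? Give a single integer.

Answer: 88

Derivation:
Step 1: enter scope (depth=1)
Step 2: enter scope (depth=2)
Step 3: exit scope (depth=1)
Step 4: enter scope (depth=2)
Step 5: exit scope (depth=1)
Step 6: enter scope (depth=2)
Step 7: declare a=88 at depth 2
Step 8: declare c=(read a)=88 at depth 2
Visible at query point: a=88 c=88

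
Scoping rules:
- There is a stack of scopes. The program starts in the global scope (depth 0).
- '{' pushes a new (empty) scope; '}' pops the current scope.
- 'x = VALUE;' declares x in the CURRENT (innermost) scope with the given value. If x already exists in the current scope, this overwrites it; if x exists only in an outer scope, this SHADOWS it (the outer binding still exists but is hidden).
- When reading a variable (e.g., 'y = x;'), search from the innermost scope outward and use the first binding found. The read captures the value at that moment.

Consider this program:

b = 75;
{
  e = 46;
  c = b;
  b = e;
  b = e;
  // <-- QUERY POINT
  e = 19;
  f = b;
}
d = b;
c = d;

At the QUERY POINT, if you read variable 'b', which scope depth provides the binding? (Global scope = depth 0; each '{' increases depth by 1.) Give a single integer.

Answer: 1

Derivation:
Step 1: declare b=75 at depth 0
Step 2: enter scope (depth=1)
Step 3: declare e=46 at depth 1
Step 4: declare c=(read b)=75 at depth 1
Step 5: declare b=(read e)=46 at depth 1
Step 6: declare b=(read e)=46 at depth 1
Visible at query point: b=46 c=75 e=46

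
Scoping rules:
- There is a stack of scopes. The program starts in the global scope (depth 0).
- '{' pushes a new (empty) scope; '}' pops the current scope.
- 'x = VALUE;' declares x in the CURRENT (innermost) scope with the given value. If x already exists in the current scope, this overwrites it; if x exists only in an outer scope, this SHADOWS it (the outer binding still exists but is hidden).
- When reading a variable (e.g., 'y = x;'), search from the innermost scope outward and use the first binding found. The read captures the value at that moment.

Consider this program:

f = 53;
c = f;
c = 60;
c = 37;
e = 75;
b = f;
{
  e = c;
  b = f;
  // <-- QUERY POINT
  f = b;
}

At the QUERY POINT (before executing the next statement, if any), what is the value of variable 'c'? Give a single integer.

Answer: 37

Derivation:
Step 1: declare f=53 at depth 0
Step 2: declare c=(read f)=53 at depth 0
Step 3: declare c=60 at depth 0
Step 4: declare c=37 at depth 0
Step 5: declare e=75 at depth 0
Step 6: declare b=(read f)=53 at depth 0
Step 7: enter scope (depth=1)
Step 8: declare e=(read c)=37 at depth 1
Step 9: declare b=(read f)=53 at depth 1
Visible at query point: b=53 c=37 e=37 f=53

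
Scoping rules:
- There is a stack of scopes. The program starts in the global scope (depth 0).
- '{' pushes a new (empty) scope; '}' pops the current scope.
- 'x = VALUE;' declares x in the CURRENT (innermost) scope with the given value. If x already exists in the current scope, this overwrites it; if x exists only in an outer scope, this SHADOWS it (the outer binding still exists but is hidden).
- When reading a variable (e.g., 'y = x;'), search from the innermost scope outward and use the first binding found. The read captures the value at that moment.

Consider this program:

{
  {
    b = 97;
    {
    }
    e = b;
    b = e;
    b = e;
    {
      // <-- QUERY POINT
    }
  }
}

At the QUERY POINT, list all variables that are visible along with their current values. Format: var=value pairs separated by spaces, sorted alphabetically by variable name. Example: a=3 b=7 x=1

Answer: b=97 e=97

Derivation:
Step 1: enter scope (depth=1)
Step 2: enter scope (depth=2)
Step 3: declare b=97 at depth 2
Step 4: enter scope (depth=3)
Step 5: exit scope (depth=2)
Step 6: declare e=(read b)=97 at depth 2
Step 7: declare b=(read e)=97 at depth 2
Step 8: declare b=(read e)=97 at depth 2
Step 9: enter scope (depth=3)
Visible at query point: b=97 e=97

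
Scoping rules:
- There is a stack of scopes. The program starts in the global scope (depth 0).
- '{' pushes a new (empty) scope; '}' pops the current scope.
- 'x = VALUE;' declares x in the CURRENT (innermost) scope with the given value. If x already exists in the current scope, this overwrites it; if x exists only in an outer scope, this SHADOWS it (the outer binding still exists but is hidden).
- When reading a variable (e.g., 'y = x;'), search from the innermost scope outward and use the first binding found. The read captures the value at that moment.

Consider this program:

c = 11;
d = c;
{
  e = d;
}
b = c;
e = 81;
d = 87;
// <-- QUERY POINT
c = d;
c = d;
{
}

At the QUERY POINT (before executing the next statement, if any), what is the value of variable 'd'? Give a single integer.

Step 1: declare c=11 at depth 0
Step 2: declare d=(read c)=11 at depth 0
Step 3: enter scope (depth=1)
Step 4: declare e=(read d)=11 at depth 1
Step 5: exit scope (depth=0)
Step 6: declare b=(read c)=11 at depth 0
Step 7: declare e=81 at depth 0
Step 8: declare d=87 at depth 0
Visible at query point: b=11 c=11 d=87 e=81

Answer: 87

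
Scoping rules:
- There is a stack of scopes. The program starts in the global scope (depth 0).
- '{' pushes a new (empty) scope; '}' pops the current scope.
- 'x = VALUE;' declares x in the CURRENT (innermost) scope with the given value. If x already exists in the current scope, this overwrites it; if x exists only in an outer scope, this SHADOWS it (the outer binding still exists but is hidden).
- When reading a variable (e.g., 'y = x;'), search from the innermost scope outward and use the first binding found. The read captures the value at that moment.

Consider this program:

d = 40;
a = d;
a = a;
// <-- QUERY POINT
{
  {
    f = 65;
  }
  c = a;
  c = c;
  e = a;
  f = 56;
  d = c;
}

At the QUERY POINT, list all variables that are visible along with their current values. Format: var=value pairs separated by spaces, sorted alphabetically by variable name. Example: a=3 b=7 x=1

Answer: a=40 d=40

Derivation:
Step 1: declare d=40 at depth 0
Step 2: declare a=(read d)=40 at depth 0
Step 3: declare a=(read a)=40 at depth 0
Visible at query point: a=40 d=40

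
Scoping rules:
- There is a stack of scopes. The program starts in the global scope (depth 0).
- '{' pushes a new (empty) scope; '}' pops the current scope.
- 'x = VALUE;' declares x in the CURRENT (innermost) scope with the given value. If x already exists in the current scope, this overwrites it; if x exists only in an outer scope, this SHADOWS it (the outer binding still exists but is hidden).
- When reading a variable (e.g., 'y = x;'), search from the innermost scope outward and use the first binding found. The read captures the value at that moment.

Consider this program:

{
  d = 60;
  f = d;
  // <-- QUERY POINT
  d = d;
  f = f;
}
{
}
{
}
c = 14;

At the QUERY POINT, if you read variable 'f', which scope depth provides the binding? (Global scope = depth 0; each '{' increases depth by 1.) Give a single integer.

Step 1: enter scope (depth=1)
Step 2: declare d=60 at depth 1
Step 3: declare f=(read d)=60 at depth 1
Visible at query point: d=60 f=60

Answer: 1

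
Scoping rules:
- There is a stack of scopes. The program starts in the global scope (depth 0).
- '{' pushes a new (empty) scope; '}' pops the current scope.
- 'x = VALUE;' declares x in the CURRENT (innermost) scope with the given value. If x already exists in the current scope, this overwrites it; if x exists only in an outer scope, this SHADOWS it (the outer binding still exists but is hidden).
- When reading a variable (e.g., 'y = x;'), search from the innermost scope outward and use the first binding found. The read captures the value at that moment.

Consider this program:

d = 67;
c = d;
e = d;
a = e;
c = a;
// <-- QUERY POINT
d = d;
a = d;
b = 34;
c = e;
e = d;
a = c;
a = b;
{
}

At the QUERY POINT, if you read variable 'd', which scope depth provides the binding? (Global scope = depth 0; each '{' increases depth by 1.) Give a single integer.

Answer: 0

Derivation:
Step 1: declare d=67 at depth 0
Step 2: declare c=(read d)=67 at depth 0
Step 3: declare e=(read d)=67 at depth 0
Step 4: declare a=(read e)=67 at depth 0
Step 5: declare c=(read a)=67 at depth 0
Visible at query point: a=67 c=67 d=67 e=67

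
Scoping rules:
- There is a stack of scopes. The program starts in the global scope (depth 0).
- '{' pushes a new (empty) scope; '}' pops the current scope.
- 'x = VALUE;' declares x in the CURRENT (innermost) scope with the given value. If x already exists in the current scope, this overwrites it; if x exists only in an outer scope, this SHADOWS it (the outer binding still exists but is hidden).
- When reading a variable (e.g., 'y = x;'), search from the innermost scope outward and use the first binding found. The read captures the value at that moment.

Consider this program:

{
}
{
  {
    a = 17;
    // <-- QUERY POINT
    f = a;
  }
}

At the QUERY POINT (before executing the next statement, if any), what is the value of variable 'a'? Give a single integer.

Answer: 17

Derivation:
Step 1: enter scope (depth=1)
Step 2: exit scope (depth=0)
Step 3: enter scope (depth=1)
Step 4: enter scope (depth=2)
Step 5: declare a=17 at depth 2
Visible at query point: a=17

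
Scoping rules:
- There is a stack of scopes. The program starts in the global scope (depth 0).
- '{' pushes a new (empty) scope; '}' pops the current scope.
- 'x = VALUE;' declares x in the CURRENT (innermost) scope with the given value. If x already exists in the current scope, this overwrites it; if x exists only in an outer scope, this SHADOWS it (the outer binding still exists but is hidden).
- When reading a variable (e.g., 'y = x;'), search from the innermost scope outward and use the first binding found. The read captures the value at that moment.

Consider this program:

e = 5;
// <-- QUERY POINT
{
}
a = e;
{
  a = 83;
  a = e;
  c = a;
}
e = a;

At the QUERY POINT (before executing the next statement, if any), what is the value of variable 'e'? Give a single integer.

Step 1: declare e=5 at depth 0
Visible at query point: e=5

Answer: 5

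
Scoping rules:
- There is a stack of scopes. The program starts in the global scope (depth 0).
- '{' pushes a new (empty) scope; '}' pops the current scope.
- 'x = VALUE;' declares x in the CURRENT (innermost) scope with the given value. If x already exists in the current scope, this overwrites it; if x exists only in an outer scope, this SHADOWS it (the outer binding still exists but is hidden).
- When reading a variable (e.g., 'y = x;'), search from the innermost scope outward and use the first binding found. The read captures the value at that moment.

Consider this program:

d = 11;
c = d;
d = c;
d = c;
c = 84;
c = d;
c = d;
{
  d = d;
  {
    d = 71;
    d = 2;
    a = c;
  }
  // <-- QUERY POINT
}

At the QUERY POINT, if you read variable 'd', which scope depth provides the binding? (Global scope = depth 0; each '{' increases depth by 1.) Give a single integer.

Answer: 1

Derivation:
Step 1: declare d=11 at depth 0
Step 2: declare c=(read d)=11 at depth 0
Step 3: declare d=(read c)=11 at depth 0
Step 4: declare d=(read c)=11 at depth 0
Step 5: declare c=84 at depth 0
Step 6: declare c=(read d)=11 at depth 0
Step 7: declare c=(read d)=11 at depth 0
Step 8: enter scope (depth=1)
Step 9: declare d=(read d)=11 at depth 1
Step 10: enter scope (depth=2)
Step 11: declare d=71 at depth 2
Step 12: declare d=2 at depth 2
Step 13: declare a=(read c)=11 at depth 2
Step 14: exit scope (depth=1)
Visible at query point: c=11 d=11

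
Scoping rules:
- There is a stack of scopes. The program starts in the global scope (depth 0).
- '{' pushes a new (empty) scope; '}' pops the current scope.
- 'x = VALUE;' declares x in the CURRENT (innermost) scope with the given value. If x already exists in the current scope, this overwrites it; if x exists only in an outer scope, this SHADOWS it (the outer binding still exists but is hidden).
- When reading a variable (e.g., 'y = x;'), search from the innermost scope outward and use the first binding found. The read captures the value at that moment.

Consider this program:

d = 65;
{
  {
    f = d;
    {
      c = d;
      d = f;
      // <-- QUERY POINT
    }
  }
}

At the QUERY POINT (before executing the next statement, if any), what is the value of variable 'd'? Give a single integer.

Step 1: declare d=65 at depth 0
Step 2: enter scope (depth=1)
Step 3: enter scope (depth=2)
Step 4: declare f=(read d)=65 at depth 2
Step 5: enter scope (depth=3)
Step 6: declare c=(read d)=65 at depth 3
Step 7: declare d=(read f)=65 at depth 3
Visible at query point: c=65 d=65 f=65

Answer: 65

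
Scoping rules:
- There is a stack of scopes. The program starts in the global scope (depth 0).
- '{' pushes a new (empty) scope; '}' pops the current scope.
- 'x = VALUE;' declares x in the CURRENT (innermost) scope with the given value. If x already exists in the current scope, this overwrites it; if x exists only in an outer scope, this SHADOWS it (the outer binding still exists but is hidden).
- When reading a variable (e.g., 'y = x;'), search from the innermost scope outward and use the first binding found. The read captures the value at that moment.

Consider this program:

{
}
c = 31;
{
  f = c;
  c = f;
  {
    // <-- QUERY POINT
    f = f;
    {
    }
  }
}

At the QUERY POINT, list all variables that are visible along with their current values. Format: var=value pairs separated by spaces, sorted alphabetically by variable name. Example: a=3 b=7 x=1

Step 1: enter scope (depth=1)
Step 2: exit scope (depth=0)
Step 3: declare c=31 at depth 0
Step 4: enter scope (depth=1)
Step 5: declare f=(read c)=31 at depth 1
Step 6: declare c=(read f)=31 at depth 1
Step 7: enter scope (depth=2)
Visible at query point: c=31 f=31

Answer: c=31 f=31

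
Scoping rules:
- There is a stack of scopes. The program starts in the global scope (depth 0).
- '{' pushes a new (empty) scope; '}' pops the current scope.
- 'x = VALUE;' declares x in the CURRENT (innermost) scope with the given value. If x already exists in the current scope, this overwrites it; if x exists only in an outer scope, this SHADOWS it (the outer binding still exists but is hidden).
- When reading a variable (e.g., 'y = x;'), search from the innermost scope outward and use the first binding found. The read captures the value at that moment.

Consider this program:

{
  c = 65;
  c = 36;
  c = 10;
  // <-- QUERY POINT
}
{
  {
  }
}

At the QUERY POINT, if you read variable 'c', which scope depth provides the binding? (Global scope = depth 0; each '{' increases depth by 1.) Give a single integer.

Answer: 1

Derivation:
Step 1: enter scope (depth=1)
Step 2: declare c=65 at depth 1
Step 3: declare c=36 at depth 1
Step 4: declare c=10 at depth 1
Visible at query point: c=10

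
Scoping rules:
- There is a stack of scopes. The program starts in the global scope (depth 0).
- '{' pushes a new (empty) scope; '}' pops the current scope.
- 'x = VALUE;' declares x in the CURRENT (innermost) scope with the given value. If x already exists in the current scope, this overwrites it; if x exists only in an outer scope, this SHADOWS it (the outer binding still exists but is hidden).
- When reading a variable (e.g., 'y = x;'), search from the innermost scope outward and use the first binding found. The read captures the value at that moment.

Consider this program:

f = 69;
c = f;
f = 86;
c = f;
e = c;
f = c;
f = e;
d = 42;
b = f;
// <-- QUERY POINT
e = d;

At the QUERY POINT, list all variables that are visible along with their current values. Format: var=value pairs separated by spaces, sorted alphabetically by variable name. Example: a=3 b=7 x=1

Step 1: declare f=69 at depth 0
Step 2: declare c=(read f)=69 at depth 0
Step 3: declare f=86 at depth 0
Step 4: declare c=(read f)=86 at depth 0
Step 5: declare e=(read c)=86 at depth 0
Step 6: declare f=(read c)=86 at depth 0
Step 7: declare f=(read e)=86 at depth 0
Step 8: declare d=42 at depth 0
Step 9: declare b=(read f)=86 at depth 0
Visible at query point: b=86 c=86 d=42 e=86 f=86

Answer: b=86 c=86 d=42 e=86 f=86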